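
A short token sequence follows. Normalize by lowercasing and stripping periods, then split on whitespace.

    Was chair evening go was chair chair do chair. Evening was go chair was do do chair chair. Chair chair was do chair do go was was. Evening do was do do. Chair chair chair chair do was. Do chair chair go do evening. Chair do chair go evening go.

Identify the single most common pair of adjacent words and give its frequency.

Bigram frequencies (highest first):
  chair chair: 8
  do chair: 6
  chair do: 4
  was do: 4
  was chair: 2
  chair evening: 2
  … (17 more, each ≤ 2)

"chair chair", 8 times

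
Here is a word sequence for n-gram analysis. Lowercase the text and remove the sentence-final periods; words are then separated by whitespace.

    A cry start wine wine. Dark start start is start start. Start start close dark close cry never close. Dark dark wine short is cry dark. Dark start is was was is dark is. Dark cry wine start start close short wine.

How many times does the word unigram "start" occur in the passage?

Scanning the 42 tokens for "start":
  position 3: start
  position 7: start
  position 8: start
  position 10: start
  position 11: start
  position 12: start
  position 13: start
  position 28: start
  position 38: start
  position 39: start

10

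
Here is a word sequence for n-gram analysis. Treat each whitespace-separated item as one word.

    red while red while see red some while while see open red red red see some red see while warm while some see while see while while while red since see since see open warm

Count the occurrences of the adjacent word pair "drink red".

0

Scanning the 34 overlapping bigram windows for "drink red":
  (none found)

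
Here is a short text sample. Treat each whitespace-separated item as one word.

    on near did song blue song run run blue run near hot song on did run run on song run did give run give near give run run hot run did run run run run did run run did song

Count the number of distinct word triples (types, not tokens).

33

40 tokens → 38 trigram windows in total.
Repeated trigrams (each contributes count−1 duplicates):
  did run run: 3
  run did run: 2
  run run did: 2
  run run run: 2
5 duplicate windows → 38 − 5 = 33 distinct.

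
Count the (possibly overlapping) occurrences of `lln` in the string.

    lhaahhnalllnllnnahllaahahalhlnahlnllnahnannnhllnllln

5

Sliding a length-3 window over the 52 characters (50 positions):
  position 10–12: lln
  position 13–15: lln
  position 35–37: lln
  position 46–48: lln
  position 50–52: lln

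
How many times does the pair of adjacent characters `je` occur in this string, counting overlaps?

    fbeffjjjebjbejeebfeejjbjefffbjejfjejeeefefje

7

Sliding a length-2 window over the 44 characters (43 positions):
  position 8–9: je
  position 14–15: je
  position 24–25: je
  position 30–31: je
  position 34–35: je
  position 36–37: je
  position 43–44: je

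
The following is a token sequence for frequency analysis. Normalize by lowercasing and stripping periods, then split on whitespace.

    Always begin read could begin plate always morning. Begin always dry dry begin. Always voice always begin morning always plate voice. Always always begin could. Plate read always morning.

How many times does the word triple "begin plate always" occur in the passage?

Scanning the 27 overlapping trigram windows for "begin plate always":
  position 5–7: begin plate always

1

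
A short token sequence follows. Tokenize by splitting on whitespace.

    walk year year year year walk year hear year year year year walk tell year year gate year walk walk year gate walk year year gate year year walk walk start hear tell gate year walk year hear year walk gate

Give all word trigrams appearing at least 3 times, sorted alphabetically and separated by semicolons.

year year walk; year year year

Trigram counts meeting the condition (at least 3 times):
  year year walk: 3
  year year year: 4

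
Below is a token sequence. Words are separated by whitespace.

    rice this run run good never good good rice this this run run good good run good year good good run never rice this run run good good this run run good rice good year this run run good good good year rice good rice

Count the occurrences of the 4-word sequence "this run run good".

Scanning the 42 overlapping 4-gram windows for "this run run good":
  position 2–5: this run run good
  position 11–14: this run run good
  position 24–27: this run run good
  position 29–32: this run run good
  position 36–39: this run run good

5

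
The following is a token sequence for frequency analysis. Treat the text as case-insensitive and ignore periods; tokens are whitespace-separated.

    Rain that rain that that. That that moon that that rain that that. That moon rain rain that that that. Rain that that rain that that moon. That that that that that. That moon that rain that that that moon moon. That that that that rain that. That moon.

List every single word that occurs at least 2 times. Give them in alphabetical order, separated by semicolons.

Unigram counts meeting the condition (at least 2 times):
  moon: 7
  rain: 9
  that: 33

moon; rain; that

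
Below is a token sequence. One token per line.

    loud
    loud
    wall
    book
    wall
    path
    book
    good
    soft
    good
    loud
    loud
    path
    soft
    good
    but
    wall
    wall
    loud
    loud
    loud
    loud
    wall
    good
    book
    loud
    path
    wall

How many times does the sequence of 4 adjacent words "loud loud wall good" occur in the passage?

Scanning the 25 overlapping 4-gram windows for "loud loud wall good":
  position 21–24: loud loud wall good

1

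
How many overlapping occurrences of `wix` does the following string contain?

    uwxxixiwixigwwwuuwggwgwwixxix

2

Sliding a length-3 window over the 29 characters (27 positions):
  position 8–10: wix
  position 24–26: wix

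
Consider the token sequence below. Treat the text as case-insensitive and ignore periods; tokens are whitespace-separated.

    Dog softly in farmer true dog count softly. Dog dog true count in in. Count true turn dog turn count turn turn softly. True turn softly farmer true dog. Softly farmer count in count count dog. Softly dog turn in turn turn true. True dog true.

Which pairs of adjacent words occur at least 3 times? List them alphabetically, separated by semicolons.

Bigram counts meeting the condition (at least 3 times):
  dog softly: 3
  true dog: 3

dog softly; true dog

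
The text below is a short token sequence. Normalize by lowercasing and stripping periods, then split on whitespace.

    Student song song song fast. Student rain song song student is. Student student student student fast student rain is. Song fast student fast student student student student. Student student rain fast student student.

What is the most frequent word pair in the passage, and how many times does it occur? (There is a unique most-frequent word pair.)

Bigram frequencies (highest first):
  student student: 9
  fast student: 5
  song song: 3
  student rain: 3
  song fast: 2
  student fast: 2
  … (8 more, each ≤ 1)

"student student", 9 times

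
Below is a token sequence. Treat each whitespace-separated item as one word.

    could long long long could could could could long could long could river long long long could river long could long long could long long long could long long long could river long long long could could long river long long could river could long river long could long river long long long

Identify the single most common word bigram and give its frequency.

Bigram frequencies (highest first):
  long long: 14
  long could: 11
  could long: 9
  river long: 6
  could could: 4
  could river: 4
  … (2 more, each ≤ 3)

"long long", 14 times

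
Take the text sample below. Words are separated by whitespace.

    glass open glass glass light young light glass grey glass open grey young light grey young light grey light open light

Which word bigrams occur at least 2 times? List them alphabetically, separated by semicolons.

Bigram counts meeting the condition (at least 2 times):
  glass open: 2
  grey young: 2
  light grey: 2
  young light: 3

glass open; grey young; light grey; young light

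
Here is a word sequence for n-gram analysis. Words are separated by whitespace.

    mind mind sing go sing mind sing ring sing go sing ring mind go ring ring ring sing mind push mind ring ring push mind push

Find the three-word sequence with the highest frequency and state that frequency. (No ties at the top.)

Trigram frequencies (highest first):
  sing go sing: 2
  mind mind sing: 1
  mind sing go: 1
  go sing mind: 1
  sing mind sing: 1
  mind sing ring: 1
  … (17 more, each ≤ 1)

"sing go sing", 2 times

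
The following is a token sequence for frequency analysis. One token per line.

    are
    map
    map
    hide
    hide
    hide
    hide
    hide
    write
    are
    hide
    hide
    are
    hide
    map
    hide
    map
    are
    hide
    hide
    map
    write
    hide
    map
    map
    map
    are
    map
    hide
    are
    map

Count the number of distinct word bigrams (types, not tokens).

31 tokens → 30 bigram windows in total.
Repeated bigrams (each contributes count−1 duplicates):
  hide hide: 6
  hide map: 4
  are hide: 3
  are map: 3
  map hide: 3
  map map: 3
  hide are: 2
  map are: 2
18 duplicate windows → 30 − 18 = 12 distinct.

12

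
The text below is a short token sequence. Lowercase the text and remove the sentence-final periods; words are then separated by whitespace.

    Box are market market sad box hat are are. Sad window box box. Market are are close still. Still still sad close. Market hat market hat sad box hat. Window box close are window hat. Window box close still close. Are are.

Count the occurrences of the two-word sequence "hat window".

Scanning the 41 overlapping bigram windows for "hat window":
  position 29–30: hat window
  position 35–36: hat window

2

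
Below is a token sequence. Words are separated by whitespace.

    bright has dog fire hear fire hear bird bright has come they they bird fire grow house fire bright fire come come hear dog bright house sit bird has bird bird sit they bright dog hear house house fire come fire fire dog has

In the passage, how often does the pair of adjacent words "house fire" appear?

Scanning the 43 overlapping bigram windows for "house fire":
  position 17–18: house fire
  position 38–39: house fire

2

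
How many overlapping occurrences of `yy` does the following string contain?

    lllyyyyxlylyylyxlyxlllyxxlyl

4

Sliding a length-2 window over the 28 characters (27 positions):
  position 4–5: yy
  position 5–6: yy
  position 6–7: yy
  position 12–13: yy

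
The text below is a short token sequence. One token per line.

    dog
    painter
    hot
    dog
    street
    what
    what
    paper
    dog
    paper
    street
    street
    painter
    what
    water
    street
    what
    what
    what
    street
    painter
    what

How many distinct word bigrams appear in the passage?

16

22 tokens → 21 bigram windows in total.
Repeated bigrams (each contributes count−1 duplicates):
  what what: 3
  painter what: 2
  street painter: 2
  street what: 2
5 duplicate windows → 21 − 5 = 16 distinct.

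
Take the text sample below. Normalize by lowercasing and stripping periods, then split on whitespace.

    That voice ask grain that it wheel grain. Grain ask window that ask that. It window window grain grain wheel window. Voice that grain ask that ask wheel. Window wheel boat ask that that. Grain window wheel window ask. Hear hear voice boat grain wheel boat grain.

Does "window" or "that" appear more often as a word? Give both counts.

"window": 7 occurrences
"that": 8 occurrences

"that" (8 vs 7)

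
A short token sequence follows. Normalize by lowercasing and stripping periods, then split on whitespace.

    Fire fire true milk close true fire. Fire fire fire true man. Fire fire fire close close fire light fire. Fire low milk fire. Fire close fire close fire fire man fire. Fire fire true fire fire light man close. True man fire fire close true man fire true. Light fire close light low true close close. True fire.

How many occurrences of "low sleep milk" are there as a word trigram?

0

Scanning the 57 overlapping trigram windows for "low sleep milk":
  (none found)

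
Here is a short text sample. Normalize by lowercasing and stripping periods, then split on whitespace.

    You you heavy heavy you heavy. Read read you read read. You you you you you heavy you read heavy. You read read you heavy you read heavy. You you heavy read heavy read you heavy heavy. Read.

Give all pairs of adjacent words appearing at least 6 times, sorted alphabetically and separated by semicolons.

Bigram counts meeting the condition (at least 6 times):
  you heavy: 6
  you you: 6

you heavy; you you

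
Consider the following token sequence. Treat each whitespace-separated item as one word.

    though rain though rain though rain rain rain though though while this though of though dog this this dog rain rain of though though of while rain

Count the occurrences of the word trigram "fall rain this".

Scanning the 25 overlapping trigram windows for "fall rain this":
  (none found)

0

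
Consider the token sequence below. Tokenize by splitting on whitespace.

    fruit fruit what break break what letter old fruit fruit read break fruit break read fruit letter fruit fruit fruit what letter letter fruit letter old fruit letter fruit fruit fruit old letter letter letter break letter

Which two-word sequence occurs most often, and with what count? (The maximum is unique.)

"fruit fruit", 6 times

Bigram frequencies (highest first):
  fruit fruit: 6
  fruit letter: 3
  letter fruit: 3
  letter letter: 3
  fruit what: 2
  what letter: 2
  … (15 more, each ≤ 2)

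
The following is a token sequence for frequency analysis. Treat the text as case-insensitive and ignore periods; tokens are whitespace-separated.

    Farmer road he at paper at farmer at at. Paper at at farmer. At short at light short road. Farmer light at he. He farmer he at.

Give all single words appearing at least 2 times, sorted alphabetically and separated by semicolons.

at; farmer; he; light; paper; road; short

Unigram counts meeting the condition (at least 2 times):
  at: 10
  farmer: 5
  he: 4
  light: 2
  paper: 2
  road: 2
  short: 2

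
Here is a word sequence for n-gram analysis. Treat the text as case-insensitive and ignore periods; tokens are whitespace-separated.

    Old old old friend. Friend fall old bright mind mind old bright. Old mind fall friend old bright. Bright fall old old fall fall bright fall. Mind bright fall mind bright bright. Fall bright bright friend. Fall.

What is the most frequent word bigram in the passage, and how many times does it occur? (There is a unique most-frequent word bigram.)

"bright fall", 4 times

Bigram frequencies (highest first):
  bright fall: 4
  old old: 3
  old bright: 3
  bright bright: 3
  friend fall: 2
  fall old: 2
  … (16 more, each ≤ 2)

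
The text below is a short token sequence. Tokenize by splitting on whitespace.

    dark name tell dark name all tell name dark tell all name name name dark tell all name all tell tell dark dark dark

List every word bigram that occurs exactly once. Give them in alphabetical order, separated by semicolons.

Bigram counts meeting the condition (exactly once):
  name tell: 1
  tell name: 1
  tell tell: 1

name tell; tell name; tell tell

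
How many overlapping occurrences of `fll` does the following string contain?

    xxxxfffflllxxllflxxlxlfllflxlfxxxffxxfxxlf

2

Sliding a length-3 window over the 42 characters (40 positions):
  position 8–10: fll
  position 23–25: fll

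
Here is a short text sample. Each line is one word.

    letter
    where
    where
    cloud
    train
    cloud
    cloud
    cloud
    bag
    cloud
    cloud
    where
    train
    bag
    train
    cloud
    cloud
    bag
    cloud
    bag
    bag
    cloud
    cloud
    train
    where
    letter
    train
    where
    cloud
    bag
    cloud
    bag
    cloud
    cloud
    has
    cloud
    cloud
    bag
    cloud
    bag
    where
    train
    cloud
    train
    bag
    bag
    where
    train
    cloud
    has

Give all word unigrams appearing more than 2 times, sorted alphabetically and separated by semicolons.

bag; cloud; train; where

Unigram counts meeting the condition (more than 2 times):
  bag: 11
  cloud: 20
  train: 8
  where: 7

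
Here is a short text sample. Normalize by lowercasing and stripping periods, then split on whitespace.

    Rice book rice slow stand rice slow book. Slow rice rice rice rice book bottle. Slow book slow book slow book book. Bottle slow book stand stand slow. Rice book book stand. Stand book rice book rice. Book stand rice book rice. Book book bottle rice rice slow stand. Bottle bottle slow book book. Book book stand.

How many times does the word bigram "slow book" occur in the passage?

Scanning the 56 overlapping bigram windows for "slow book":
  position 7–8: slow book
  position 16–17: slow book
  position 18–19: slow book
  position 20–21: slow book
  position 24–25: slow book
  position 52–53: slow book

6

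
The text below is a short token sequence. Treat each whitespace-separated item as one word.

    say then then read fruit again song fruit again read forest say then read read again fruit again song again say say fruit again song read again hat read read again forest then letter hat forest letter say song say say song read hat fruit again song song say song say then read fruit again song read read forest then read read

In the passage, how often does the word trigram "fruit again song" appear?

Scanning the 60 overlapping trigram windows for "fruit again song":
  position 5–7: fruit again song
  position 17–19: fruit again song
  position 23–25: fruit again song
  position 45–47: fruit again song
  position 54–56: fruit again song

5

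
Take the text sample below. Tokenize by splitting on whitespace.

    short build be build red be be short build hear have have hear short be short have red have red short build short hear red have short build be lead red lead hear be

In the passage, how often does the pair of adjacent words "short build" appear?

Scanning the 33 overlapping bigram windows for "short build":
  position 1–2: short build
  position 8–9: short build
  position 21–22: short build
  position 27–28: short build

4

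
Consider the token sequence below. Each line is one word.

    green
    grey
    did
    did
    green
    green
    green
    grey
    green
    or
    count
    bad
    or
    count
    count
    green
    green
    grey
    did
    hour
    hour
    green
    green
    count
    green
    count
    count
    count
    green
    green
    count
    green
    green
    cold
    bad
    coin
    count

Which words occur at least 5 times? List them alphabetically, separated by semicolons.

count; green

Unigram counts meeting the condition (at least 5 times):
  count: 9
  green: 14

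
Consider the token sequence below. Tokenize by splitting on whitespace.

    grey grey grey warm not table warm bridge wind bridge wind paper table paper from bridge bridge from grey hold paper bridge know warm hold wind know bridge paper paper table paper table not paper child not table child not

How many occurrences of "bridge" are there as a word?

Scanning the 40 tokens for "bridge":
  position 8: bridge
  position 10: bridge
  position 16: bridge
  position 17: bridge
  position 22: bridge
  position 28: bridge

6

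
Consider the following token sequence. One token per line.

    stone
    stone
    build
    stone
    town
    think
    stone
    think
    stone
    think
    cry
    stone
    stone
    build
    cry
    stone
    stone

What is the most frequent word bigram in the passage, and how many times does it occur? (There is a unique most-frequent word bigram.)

Bigram frequencies (highest first):
  stone stone: 3
  stone build: 2
  think stone: 2
  stone think: 2
  cry stone: 2
  build stone: 1
  … (4 more, each ≤ 1)

"stone stone", 3 times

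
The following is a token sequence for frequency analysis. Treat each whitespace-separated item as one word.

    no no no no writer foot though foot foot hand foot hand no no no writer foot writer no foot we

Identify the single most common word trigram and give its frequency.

"no no no", 3 times

Trigram frequencies (highest first):
  no no no: 3
  no no writer: 2
  no writer foot: 2
  writer foot though: 1
  foot though foot: 1
  though foot foot: 1
  … (9 more, each ≤ 1)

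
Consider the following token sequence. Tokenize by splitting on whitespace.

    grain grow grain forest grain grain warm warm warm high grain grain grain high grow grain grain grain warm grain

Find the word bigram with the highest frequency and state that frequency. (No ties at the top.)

Bigram frequencies (highest first):
  grain grain: 5
  grow grain: 2
  grain warm: 2
  warm warm: 2
  grain grow: 1
  grain forest: 1
  … (6 more, each ≤ 1)

"grain grain", 5 times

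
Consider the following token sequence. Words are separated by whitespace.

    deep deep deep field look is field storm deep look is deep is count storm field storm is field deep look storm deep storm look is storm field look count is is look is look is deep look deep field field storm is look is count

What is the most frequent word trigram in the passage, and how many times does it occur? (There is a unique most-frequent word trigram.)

Trigram frequencies (highest first):
  is look is: 3
  look is deep: 2
  field storm is: 2
  deep deep deep: 1
  deep deep field: 1
  deep field look: 1
  … (34 more, each ≤ 1)

"is look is", 3 times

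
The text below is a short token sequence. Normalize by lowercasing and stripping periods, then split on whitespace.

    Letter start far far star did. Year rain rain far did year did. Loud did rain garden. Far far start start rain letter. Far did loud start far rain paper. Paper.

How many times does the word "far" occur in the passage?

Scanning the 31 tokens for "far":
  position 3: far
  position 4: far
  position 10: far
  position 18: far
  position 19: far
  position 24: far
  position 28: far

7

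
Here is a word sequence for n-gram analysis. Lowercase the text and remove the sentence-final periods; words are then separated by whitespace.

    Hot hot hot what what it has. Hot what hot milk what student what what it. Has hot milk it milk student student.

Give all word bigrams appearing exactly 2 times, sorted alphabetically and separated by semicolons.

Bigram counts meeting the condition (exactly 2 times):
  has hot: 2
  hot hot: 2
  hot milk: 2
  hot what: 2
  it has: 2
  what it: 2
  what what: 2

has hot; hot hot; hot milk; hot what; it has; what it; what what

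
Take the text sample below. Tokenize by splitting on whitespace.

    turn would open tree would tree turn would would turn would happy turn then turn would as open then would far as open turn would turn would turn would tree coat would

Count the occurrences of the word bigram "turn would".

Scanning the 31 overlapping bigram windows for "turn would":
  position 1–2: turn would
  position 7–8: turn would
  position 10–11: turn would
  position 15–16: turn would
  position 24–25: turn would
  position 26–27: turn would
  position 28–29: turn would

7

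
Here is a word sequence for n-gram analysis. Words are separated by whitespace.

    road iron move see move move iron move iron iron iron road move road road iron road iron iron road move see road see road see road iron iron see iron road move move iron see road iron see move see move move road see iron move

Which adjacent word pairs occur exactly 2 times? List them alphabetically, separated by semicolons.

Bigram counts meeting the condition (exactly 2 times):
  move road: 2
  see iron: 2

move road; see iron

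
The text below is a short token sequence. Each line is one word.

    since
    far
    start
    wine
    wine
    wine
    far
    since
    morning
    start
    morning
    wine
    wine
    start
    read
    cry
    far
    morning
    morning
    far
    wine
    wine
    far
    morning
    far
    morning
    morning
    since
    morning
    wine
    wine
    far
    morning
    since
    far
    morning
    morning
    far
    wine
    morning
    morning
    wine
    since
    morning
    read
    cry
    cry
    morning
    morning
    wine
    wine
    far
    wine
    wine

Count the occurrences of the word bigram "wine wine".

Scanning the 53 overlapping bigram windows for "wine wine":
  position 4–5: wine wine
  position 5–6: wine wine
  position 12–13: wine wine
  position 21–22: wine wine
  position 30–31: wine wine
  position 50–51: wine wine
  position 53–54: wine wine

7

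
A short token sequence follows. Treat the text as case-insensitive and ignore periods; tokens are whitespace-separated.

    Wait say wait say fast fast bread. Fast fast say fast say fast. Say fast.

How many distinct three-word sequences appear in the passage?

10

15 tokens → 13 trigram windows in total.
Repeated trigrams (each contributes count−1 duplicates):
  fast say fast: 3
  say fast say: 2
3 duplicate windows → 13 − 3 = 10 distinct.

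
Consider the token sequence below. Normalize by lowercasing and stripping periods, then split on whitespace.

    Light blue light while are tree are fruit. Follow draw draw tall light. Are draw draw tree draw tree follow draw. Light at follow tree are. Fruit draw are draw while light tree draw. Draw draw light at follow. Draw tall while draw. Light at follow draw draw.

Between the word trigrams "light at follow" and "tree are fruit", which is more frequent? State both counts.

"light at follow": 3 occurrences
"tree are fruit": 2 occurrences

"light at follow" (3 vs 2)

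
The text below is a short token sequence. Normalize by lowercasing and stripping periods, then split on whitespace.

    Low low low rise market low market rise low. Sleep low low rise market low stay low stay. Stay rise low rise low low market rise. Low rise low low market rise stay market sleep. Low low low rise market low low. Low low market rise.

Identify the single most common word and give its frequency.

Unigram frequencies (highest first):
  low: 22
  rise: 10
  market: 8
  stay: 4
  sleep: 2

"low", 22 times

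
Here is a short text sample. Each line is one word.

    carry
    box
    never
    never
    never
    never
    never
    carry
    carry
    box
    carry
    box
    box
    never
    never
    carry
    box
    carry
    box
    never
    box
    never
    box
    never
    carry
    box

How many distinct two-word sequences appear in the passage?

8

26 tokens → 25 bigram windows in total.
Repeated bigrams (each contributes count−1 duplicates):
  carry box: 6
  box never: 5
  never never: 5
  never carry: 3
  box carry: 2
  never box: 2
17 duplicate windows → 25 − 17 = 8 distinct.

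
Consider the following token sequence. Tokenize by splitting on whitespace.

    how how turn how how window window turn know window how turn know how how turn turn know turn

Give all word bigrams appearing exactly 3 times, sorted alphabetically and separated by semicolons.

how how; how turn; turn know

Bigram counts meeting the condition (exactly 3 times):
  how how: 3
  how turn: 3
  turn know: 3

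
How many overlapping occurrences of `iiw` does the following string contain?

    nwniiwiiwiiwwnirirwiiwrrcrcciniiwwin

Sliding a length-3 window over the 36 characters (34 positions):
  position 4–6: iiw
  position 7–9: iiw
  position 10–12: iiw
  position 20–22: iiw
  position 31–33: iiw

5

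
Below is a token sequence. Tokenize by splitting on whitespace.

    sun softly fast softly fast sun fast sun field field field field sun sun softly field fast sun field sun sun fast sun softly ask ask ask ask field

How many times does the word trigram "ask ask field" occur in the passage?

1

Scanning the 27 overlapping trigram windows for "ask ask field":
  position 27–29: ask ask field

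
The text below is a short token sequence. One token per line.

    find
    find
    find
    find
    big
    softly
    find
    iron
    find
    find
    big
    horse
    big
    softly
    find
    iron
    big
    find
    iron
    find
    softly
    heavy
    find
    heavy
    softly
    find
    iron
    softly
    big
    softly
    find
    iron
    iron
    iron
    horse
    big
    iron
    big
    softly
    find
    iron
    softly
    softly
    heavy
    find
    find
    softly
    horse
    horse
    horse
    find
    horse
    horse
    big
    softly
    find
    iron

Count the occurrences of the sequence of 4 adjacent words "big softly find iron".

Scanning the 54 overlapping 4-gram windows for "big softly find iron":
  position 5–8: big softly find iron
  position 13–16: big softly find iron
  position 29–32: big softly find iron
  position 38–41: big softly find iron
  position 54–57: big softly find iron

5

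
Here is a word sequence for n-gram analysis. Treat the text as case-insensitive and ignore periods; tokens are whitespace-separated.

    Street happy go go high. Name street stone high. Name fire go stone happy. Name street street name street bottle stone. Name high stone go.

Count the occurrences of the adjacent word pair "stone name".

1

Scanning the 24 overlapping bigram windows for "stone name":
  position 21–22: stone name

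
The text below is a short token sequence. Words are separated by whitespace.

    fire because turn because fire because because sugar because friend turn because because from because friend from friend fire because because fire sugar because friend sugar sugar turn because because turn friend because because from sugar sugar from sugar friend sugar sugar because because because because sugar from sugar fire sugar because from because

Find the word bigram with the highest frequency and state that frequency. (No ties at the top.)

"because because", 8 times

Bigram frequencies (highest first):
  because because: 8
  sugar because: 4
  fire because: 3
  turn because: 3
  because friend: 3
  because from: 3
  … (18 more, each ≤ 3)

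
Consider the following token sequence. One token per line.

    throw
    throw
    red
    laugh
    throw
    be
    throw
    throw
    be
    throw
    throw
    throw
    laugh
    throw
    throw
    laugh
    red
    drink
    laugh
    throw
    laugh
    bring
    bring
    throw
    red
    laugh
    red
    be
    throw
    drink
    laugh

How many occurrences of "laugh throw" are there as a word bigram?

3

Scanning the 30 overlapping bigram windows for "laugh throw":
  position 4–5: laugh throw
  position 13–14: laugh throw
  position 19–20: laugh throw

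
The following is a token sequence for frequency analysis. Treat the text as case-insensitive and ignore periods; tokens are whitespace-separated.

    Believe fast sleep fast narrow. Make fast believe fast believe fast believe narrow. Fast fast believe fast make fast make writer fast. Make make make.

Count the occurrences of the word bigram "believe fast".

4

Scanning the 24 overlapping bigram windows for "believe fast":
  position 1–2: believe fast
  position 8–9: believe fast
  position 10–11: believe fast
  position 16–17: believe fast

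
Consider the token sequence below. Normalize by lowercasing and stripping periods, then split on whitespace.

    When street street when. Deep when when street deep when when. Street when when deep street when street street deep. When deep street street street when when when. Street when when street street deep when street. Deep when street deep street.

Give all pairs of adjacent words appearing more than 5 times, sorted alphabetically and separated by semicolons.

Bigram counts meeting the condition (more than 5 times):
  when street: 8
  when when: 6

when street; when when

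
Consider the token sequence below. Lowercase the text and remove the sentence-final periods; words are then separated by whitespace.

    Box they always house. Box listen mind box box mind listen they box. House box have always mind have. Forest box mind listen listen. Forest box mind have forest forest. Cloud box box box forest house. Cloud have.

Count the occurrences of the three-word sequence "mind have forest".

Scanning the 36 overlapping trigram windows for "mind have forest":
  position 18–20: mind have forest
  position 27–29: mind have forest

2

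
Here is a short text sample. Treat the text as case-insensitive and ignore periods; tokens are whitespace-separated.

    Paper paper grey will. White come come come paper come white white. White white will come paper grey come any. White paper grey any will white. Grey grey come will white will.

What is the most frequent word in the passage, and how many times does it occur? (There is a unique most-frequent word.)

"white", 8 times

Unigram frequencies (highest first):
  white: 8
  come: 7
  paper: 5
  grey: 5
  will: 5
  any: 2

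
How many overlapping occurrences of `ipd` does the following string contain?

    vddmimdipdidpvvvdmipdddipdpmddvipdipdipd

6

Sliding a length-3 window over the 40 characters (38 positions):
  position 8–10: ipd
  position 19–21: ipd
  position 24–26: ipd
  position 32–34: ipd
  position 35–37: ipd
  position 38–40: ipd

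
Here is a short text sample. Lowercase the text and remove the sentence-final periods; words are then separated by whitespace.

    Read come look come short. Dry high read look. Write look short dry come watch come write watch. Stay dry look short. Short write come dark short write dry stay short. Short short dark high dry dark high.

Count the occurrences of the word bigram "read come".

Scanning the 37 overlapping bigram windows for "read come":
  position 1–2: read come

1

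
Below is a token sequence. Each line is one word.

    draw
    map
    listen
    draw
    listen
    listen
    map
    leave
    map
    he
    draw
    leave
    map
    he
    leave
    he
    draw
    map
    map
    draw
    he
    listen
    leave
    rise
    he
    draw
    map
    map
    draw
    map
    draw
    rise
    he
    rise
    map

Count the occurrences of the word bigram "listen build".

Scanning the 34 overlapping bigram windows for "listen build":
  (none found)

0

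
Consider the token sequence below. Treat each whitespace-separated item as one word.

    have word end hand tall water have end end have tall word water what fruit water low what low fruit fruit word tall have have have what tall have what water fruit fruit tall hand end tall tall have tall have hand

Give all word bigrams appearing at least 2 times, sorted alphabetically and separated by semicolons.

fruit fruit; have have; have tall; have what; tall have

Bigram counts meeting the condition (at least 2 times):
  fruit fruit: 2
  have have: 2
  have tall: 2
  have what: 2
  tall have: 4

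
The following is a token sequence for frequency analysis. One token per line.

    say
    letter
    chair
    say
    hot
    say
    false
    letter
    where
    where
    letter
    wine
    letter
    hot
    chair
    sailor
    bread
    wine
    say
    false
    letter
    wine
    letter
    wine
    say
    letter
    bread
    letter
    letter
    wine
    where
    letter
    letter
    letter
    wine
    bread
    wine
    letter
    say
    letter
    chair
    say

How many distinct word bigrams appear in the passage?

42 tokens → 41 bigram windows in total.
Repeated bigrams (each contributes count−1 duplicates):
  letter wine: 5
  letter letter: 3
  say letter: 3
  wine letter: 3
  bread wine: 2
  chair say: 2
  false letter: 2
  letter chair: 2
  … (3 more repeated)
17 duplicate windows → 41 − 17 = 24 distinct.

24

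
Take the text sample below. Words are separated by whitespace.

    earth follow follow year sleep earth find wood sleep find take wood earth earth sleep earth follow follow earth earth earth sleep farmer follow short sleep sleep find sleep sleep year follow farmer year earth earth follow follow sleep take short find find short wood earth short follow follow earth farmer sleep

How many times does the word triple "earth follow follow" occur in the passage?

3

Scanning the 50 overlapping trigram windows for "earth follow follow":
  position 1–3: earth follow follow
  position 16–18: earth follow follow
  position 36–38: earth follow follow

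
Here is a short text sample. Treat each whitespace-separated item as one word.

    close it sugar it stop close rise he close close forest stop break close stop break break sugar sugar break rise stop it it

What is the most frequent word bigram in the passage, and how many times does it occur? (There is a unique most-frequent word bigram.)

"stop break", 2 times

Bigram frequencies (highest first):
  stop break: 2
  close it: 1
  it sugar: 1
  sugar it: 1
  it stop: 1
  stop close: 1
  … (16 more, each ≤ 1)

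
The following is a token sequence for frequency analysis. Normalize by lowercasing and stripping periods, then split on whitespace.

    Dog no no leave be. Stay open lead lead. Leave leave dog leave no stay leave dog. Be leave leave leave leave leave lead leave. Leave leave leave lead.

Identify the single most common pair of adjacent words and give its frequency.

Bigram frequencies (highest first):
  leave leave: 8
  lead leave: 2
  leave dog: 2
  leave lead: 2
  dog no: 1
  no no: 1
  … (12 more, each ≤ 1)

"leave leave", 8 times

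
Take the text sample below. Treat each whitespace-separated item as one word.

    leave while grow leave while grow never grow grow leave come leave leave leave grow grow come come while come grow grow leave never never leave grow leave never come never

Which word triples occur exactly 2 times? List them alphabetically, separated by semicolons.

Trigram counts meeting the condition (exactly 2 times):
  grow grow leave: 2
  grow leave never: 2
  leave while grow: 2

grow grow leave; grow leave never; leave while grow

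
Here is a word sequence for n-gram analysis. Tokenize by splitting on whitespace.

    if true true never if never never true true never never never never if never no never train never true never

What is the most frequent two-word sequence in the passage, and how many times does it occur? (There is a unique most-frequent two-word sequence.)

Bigram frequencies (highest first):
  never never: 4
  true never: 3
  true true: 2
  never if: 2
  if never: 2
  never true: 2
  … (5 more, each ≤ 1)

"never never", 4 times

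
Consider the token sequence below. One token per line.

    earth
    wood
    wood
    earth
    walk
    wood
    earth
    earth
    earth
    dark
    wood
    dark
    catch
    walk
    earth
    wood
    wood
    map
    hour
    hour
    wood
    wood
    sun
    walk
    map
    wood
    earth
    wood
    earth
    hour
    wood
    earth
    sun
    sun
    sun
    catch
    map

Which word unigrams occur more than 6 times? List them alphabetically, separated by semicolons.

Unigram counts meeting the condition (more than 6 times):
  earth: 9
  wood: 11

earth; wood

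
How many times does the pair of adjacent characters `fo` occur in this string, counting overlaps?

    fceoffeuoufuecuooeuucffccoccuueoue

Sliding a length-2 window over the 34 characters (33 positions):
  (no match at any position)

0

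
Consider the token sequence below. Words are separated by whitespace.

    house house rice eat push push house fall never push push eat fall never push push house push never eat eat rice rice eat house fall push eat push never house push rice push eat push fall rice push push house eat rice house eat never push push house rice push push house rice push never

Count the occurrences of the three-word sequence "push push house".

5

Scanning the 54 overlapping trigram windows for "push push house":
  position 5–7: push push house
  position 15–17: push push house
  position 39–41: push push house
  position 47–49: push push house
  position 51–53: push push house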